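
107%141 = 107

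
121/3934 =121/3934 = 0.03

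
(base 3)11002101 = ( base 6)21444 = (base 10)2980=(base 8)5644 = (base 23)5ed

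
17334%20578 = 17334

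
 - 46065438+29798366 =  - 16267072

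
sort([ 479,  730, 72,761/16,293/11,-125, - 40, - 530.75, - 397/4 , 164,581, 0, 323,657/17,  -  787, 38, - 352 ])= [  -  787 ,-530.75, - 352, - 125, - 397/4  , - 40,0, 293/11,38,657/17,761/16,72,164,323,479,581,  730]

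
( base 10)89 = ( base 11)81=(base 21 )45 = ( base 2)1011001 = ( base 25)3E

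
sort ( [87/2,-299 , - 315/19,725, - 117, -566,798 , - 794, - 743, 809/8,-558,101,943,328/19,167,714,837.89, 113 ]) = [ - 794 , - 743,- 566,  -  558, - 299, - 117, - 315/19 , 328/19, 87/2, 101, 809/8,113, 167,714, 725,798,837.89,943] 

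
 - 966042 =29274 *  ( - 33)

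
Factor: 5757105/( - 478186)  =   - 2^( - 1) * 3^1*5^1 * 373^(  -  1)*641^( - 1 )*383807^1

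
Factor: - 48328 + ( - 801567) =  - 5^1*43^1*59^1*67^1 = - 849895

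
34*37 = 1258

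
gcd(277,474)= 1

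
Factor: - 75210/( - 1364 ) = 2^( - 1)*3^1*5^1*11^ ( - 1)*23^1*31^( - 1 )*109^1 = 37605/682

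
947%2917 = 947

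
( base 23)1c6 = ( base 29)RS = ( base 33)oj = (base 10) 811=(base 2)1100101011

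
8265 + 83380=91645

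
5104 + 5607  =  10711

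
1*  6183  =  6183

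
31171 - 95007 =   -  63836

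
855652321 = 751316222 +104336099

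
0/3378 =0 = 0.00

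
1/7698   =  1/7698 =0.00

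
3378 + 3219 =6597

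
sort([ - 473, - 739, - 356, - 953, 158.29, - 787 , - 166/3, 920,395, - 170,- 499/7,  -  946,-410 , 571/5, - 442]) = [  -  953, - 946, - 787,  -  739, - 473,-442, -410,-356, - 170,  -  499/7, - 166/3,571/5, 158.29, 395,920]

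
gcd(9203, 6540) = 1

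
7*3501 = 24507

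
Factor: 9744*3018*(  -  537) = -15791769504 = -2^5*3^3*7^1 * 29^1 *179^1*503^1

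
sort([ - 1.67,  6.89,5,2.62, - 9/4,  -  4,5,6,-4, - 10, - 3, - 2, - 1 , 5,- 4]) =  [ - 10, - 4, - 4,-4,-3, - 9/4, - 2,  -  1.67 , - 1,2.62,5,5,5,6, 6.89] 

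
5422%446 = 70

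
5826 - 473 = 5353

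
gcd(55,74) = 1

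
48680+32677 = 81357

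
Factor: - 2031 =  - 3^1*677^1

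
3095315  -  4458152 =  - 1362837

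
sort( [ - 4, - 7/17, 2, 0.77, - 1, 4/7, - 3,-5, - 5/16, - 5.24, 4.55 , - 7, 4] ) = [ - 7, - 5.24, - 5 ,-4, - 3, - 1, - 7/17, - 5/16, 4/7, 0.77, 2,  4,  4.55]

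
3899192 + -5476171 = - 1576979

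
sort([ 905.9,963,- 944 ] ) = [-944, 905.9, 963 ] 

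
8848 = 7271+1577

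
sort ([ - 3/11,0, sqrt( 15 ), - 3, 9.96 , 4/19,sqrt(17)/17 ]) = [ - 3, - 3/11, 0,  4/19,sqrt (17)/17, sqrt(15), 9.96]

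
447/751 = 447/751= 0.60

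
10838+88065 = 98903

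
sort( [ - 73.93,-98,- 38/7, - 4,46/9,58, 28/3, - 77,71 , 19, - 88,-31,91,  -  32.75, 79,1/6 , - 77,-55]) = [ - 98, - 88,- 77,- 77, - 73.93,-55,  -  32.75, - 31, - 38/7 , - 4,1/6,46/9,28/3,19,58,71,79 , 91] 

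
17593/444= 39  +  277/444  =  39.62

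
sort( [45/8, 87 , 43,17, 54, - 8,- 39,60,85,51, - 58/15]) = [ - 39, - 8, - 58/15,45/8, 17,43,51,54,  60 , 85,87 ]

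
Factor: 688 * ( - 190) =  - 130720= - 2^5*5^1*19^1 * 43^1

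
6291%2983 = 325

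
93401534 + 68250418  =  161651952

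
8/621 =8/621  =  0.01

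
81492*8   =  651936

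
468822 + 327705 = 796527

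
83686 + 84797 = 168483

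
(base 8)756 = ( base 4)13232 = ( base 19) 170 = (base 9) 608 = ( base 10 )494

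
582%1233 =582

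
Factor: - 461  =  -461^1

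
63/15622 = 63/15622=0.00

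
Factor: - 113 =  - 113^1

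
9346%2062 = 1098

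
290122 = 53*5474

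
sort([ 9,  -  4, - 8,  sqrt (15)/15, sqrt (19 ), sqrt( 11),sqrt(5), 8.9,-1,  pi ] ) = [ -8,-4,-1, sqrt( 15)/15, sqrt( 5), pi, sqrt(11),sqrt( 19),8.9, 9]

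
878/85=10 + 28/85 = 10.33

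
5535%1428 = 1251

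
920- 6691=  - 5771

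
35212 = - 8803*( - 4)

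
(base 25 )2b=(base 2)111101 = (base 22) 2h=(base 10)61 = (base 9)67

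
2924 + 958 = 3882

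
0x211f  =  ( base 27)bh1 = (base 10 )8479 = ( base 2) 10000100011111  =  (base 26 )ce3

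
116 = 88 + 28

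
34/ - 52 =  - 17/26 =- 0.65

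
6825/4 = 1706+ 1/4 = 1706.25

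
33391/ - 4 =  - 8348 + 1/4  =  - 8347.75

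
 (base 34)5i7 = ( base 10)6399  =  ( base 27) 8l0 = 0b1100011111111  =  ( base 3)22210000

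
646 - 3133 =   -  2487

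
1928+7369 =9297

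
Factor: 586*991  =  2^1 * 293^1* 991^1  =  580726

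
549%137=1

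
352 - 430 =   -  78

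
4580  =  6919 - 2339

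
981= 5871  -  4890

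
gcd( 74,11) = 1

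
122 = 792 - 670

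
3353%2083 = 1270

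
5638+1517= 7155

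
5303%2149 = 1005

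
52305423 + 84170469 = 136475892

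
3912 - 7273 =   -  3361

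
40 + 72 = 112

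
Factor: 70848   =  2^6*3^3*41^1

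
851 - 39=812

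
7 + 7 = 14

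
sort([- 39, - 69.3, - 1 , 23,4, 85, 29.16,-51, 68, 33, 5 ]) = [ - 69.3 , - 51,- 39 , - 1, 4,5, 23,29.16,33,68,85]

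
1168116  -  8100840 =-6932724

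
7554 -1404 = 6150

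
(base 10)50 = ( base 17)2g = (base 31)1J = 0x32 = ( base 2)110010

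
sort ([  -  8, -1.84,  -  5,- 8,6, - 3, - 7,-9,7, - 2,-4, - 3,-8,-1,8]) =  [ - 9,-8,-8,-8  , - 7,-5, - 4, - 3, - 3,  -  2, - 1.84  ,-1,6,7,8]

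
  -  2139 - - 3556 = 1417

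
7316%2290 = 446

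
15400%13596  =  1804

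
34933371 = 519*67309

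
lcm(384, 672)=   2688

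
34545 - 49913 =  - 15368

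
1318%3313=1318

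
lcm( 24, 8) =24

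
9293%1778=403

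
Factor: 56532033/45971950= 2^(  -  1) * 3^3*5^( - 2)*151^ ( - 1 )* 257^1 * 6089^( - 1 )*8147^1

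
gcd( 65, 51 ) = 1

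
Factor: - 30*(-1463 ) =2^1*3^1*5^1 *7^1 * 11^1*19^1 = 43890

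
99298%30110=8968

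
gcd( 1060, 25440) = 1060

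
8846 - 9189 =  - 343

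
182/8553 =182/8553 = 0.02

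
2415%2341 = 74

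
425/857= 425/857 = 0.50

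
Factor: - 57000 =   -  2^3 * 3^1*5^3*19^1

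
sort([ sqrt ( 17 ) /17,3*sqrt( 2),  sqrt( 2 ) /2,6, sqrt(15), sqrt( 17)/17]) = [sqrt( 17)/17, sqrt( 17 ) /17, sqrt( 2 ) /2, sqrt (15 ),3 * sqrt( 2 ),  6] 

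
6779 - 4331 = 2448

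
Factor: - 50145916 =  - 2^2 * 577^1* 21727^1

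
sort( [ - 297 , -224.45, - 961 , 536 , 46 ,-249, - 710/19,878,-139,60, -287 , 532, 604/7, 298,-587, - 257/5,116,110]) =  [ - 961, - 587, - 297,-287 ,-249 ,-224.45,-139,  -  257/5,-710/19, 46,60,604/7, 110, 116,298, 532, 536,878]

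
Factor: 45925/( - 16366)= - 275/98 = -2^( - 1)*5^2*7^( - 2)*11^1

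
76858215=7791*9865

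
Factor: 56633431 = 3229^1*17539^1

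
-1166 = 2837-4003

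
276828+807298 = 1084126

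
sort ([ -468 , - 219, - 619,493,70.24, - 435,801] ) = [ - 619, - 468,-435,  -  219,  70.24,493, 801 ] 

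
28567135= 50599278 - 22032143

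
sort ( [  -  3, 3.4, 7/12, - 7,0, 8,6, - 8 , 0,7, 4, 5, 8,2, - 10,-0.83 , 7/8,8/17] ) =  [  -  10,-8, -7 , - 3,  -  0.83,0, 0, 8/17, 7/12, 7/8, 2, 3.4,  4, 5, 6, 7, 8, 8 ] 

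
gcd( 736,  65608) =8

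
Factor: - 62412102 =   -  2^1*3^2*311^1 *11149^1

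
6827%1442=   1059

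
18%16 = 2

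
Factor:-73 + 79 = 6 = 2^1*3^1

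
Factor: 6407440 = 2^4*5^1*13^1*61^1*101^1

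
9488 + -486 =9002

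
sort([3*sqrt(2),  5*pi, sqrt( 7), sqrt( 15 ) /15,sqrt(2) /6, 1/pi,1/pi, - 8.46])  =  [ - 8.46, sqrt(2 ) /6, sqrt(15 )/15,1/pi,  1/pi, sqrt( 7)  ,  3* sqrt(2 ), 5*pi ] 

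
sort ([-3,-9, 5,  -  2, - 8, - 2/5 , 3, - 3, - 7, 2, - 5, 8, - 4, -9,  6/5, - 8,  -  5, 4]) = [-9,- 9, - 8, - 8, - 7, - 5 , - 5, - 4,-3, - 3,- 2, - 2/5,6/5,2,  3, 4, 5, 8]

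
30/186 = 5/31 = 0.16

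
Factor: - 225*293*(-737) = 3^2 *5^2*11^1*67^1*293^1 = 48586725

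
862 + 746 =1608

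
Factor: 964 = 2^2*241^1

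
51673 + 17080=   68753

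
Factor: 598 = 2^1 * 13^1 * 23^1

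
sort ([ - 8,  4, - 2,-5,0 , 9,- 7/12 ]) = [ - 8,-5, - 2,-7/12,0, 4,9 ] 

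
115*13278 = 1526970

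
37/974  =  37/974 = 0.04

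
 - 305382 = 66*( - 4627)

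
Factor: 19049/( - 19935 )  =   - 3^(-2 )*5^( - 1)*43^1 = - 43/45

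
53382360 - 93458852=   -  40076492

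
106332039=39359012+66973027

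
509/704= 509/704 = 0.72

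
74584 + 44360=118944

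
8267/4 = 2066  +  3/4 = 2066.75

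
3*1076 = 3228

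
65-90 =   -  25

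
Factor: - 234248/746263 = - 2^3*19^(-1)* 31^( - 1 )*47^1 * 89^1*181^(  -  1) = - 33464/106609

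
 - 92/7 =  - 92/7 = - 13.14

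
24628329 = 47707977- 23079648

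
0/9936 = 0 = 0.00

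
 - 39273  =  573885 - 613158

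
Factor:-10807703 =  - 67^1*161309^1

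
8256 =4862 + 3394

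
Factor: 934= 2^1*467^1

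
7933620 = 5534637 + 2398983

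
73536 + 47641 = 121177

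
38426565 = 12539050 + 25887515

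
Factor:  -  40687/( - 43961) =23^1*29^1  *61^1*43961^( - 1 ) 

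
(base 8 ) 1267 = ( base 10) 695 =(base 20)1EF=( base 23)175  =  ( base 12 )49b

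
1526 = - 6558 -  - 8084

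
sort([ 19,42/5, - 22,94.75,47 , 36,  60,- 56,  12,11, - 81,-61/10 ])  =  [ - 81, - 56, - 22, - 61/10,42/5, 11,12, 19,36, 47,60, 94.75] 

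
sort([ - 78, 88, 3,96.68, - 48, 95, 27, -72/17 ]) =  [  -  78, - 48, - 72/17, 3,  27, 88, 95,96.68] 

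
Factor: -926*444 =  - 411144 = - 2^3*3^1*37^1 * 463^1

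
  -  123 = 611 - 734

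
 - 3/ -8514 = 1/2838 = 0.00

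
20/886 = 10/443 = 0.02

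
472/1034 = 236/517 = 0.46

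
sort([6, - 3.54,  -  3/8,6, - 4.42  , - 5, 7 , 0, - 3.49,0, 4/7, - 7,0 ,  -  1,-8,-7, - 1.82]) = [-8 , - 7, - 7, - 5,  -  4.42,-3.54,  -  3.49, - 1.82, - 1, - 3/8 , 0,0 , 0,4/7, 6,6,  7 ] 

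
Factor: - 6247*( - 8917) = 37^1*241^1*6247^1  =  55704499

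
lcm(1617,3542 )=74382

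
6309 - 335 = 5974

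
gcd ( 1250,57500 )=1250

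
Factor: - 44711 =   -  44711^1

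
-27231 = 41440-68671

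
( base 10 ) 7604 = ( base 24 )d4k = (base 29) 916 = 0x1db4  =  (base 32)7DK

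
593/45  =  13+8/45 = 13.18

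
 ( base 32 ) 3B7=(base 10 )3431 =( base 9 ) 4632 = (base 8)6547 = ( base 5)102211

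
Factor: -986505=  - 3^1*5^1*13^1 * 5059^1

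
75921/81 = 937  +  8/27  =  937.30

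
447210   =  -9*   ( - 49690)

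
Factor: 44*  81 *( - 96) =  - 2^7*3^5*11^1 = -  342144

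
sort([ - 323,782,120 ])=[ - 323,120,  782 ]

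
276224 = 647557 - 371333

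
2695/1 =2695 = 2695.00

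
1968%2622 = 1968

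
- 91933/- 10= 91933/10 = 9193.30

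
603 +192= 795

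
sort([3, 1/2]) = [ 1/2, 3]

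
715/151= 4 + 111/151 =4.74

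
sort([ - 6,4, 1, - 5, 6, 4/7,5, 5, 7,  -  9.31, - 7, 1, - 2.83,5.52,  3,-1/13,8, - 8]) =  [ - 9.31, - 8 , - 7, - 6,-5,  -  2.83, - 1/13,4/7, 1,1,3, 4, 5, 5, 5.52, 6,7,8]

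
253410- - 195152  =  448562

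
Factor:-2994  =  -2^1*3^1*499^1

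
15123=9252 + 5871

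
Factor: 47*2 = 94 = 2^1*47^1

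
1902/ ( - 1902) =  - 1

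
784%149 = 39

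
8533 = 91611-83078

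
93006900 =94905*980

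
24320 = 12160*2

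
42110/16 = 21055/8 = 2631.88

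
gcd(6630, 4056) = 78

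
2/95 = 2/95  =  0.02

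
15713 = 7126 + 8587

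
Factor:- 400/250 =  - 8/5 = - 2^3*5^( - 1)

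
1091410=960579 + 130831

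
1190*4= 4760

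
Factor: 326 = 2^1*163^1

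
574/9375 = 574/9375 = 0.06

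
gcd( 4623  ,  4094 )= 23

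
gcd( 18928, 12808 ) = 8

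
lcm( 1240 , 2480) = 2480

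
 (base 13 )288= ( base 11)37a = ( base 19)14d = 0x1C2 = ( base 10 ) 450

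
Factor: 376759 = 376759^1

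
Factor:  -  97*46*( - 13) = 2^1*13^1*23^1*97^1 = 58006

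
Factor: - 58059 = -3^2*6451^1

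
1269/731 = 1269/731 = 1.74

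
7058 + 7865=14923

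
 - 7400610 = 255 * (- 29022)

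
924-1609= - 685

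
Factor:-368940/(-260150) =78/55=2^1*3^1*5^( - 1)*11^( -1 )*13^1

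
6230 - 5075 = 1155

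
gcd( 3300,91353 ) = 3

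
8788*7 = 61516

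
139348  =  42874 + 96474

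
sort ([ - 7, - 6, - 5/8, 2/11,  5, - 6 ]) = [ - 7 ,-6 , - 6, - 5/8,2/11,5]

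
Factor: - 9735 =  - 3^1*  5^1*11^1*59^1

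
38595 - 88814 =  - 50219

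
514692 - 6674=508018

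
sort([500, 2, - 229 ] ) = [ - 229,2, 500]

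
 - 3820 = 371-4191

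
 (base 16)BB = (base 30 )67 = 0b10111011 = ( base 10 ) 187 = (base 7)355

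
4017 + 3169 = 7186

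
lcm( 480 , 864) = 4320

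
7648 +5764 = 13412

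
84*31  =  2604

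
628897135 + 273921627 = 902818762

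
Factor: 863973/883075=3^3*5^( - 2 )*11^1*2909^1*35323^( - 1)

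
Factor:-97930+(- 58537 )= - 156467^1 = -156467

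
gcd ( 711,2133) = 711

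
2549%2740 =2549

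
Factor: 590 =2^1*  5^1*59^1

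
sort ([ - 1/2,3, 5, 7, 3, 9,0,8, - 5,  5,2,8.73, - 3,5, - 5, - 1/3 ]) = [ - 5, - 5,-3,  -  1/2, - 1/3,0 , 2,3,3, 5,5,5,  7,8,8.73, 9 ]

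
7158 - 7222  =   - 64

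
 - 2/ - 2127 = 2/2127 = 0.00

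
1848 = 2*924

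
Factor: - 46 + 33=- 13^1 = - 13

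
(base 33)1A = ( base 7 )61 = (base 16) 2b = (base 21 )21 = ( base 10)43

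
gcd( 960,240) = 240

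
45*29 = 1305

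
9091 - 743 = 8348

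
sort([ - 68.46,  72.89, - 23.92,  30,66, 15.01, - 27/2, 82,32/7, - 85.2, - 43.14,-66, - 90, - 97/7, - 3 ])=[ - 90, - 85.2,-68.46 , - 66, - 43.14 ,-23.92,-97/7, - 27/2, - 3,32/7, 15.01, 30,66,72.89,82]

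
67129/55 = 67129/55 = 1220.53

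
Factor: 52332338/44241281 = 2^1*7^(-1)*43^( - 1 )*47^1*103^(- 1)*1427^( - 1 )*556727^1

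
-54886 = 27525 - 82411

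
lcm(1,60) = 60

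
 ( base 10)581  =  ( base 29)K1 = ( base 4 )21011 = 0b1001000101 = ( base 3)210112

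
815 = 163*5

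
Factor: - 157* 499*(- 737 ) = 11^1*67^1*157^1 * 499^1 = 57738791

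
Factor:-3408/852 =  - 2^2 =-4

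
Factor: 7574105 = 5^1*7^1*11^1 * 103^1*191^1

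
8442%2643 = 513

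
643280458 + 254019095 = 897299553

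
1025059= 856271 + 168788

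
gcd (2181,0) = 2181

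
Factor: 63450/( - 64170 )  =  -3^1*5^1*23^(  -  1 ) * 31^( - 1)*47^1 = - 705/713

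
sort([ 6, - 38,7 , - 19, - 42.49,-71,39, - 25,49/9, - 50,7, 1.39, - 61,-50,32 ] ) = [ - 71, - 61  , - 50, - 50, - 42.49, - 38, - 25,-19,1.39,49/9 , 6,  7 , 7,32, 39]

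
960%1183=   960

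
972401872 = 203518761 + 768883111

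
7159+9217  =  16376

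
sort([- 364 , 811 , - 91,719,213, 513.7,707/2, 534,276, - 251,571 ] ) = [ - 364,-251,-91,213, 276,  707/2, 513.7,534,571,719, 811]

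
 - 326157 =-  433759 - -107602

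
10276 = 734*14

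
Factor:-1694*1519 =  - 2573186 =-2^1*7^3*11^2*31^1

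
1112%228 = 200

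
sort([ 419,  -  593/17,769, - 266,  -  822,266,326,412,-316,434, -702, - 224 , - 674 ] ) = [ - 822, - 702, - 674, - 316,-266, - 224, -593/17,266, 326, 412,419, 434,769 ] 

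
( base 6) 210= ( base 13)60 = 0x4e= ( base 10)78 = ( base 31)2g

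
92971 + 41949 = 134920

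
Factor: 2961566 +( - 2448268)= 513298= 2^1*17^1*31^1*487^1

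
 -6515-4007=-10522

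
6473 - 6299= 174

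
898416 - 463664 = 434752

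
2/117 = 2/117  =  0.02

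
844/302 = 422/151 = 2.79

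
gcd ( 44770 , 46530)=110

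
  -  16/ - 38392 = 2/4799 = 0.00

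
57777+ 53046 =110823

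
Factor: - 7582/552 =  - 3791/276  =  -  2^(-2 )*3^( - 1)*17^1*23^(-1 )*223^1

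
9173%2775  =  848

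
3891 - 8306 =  - 4415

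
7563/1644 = 4+ 329/548=4.60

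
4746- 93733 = -88987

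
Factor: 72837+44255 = 117092=2^2 * 73^1*401^1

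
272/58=4 +20/29 = 4.69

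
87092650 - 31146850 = 55945800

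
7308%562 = 2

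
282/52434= 47/8739  =  0.01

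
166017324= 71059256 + 94958068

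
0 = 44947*0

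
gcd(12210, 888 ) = 222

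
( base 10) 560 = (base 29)J9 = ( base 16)230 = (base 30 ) IK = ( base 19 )1a9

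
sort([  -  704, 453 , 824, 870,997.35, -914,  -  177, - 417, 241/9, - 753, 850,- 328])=[ - 914,- 753, - 704 , - 417, - 328, - 177, 241/9, 453,824, 850, 870,997.35]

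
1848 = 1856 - 8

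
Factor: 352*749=263648= 2^5*7^1*11^1*107^1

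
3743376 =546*6856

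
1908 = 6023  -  4115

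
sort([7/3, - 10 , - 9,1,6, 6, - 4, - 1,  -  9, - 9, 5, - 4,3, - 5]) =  [ - 10, - 9,  -  9,-9, - 5, - 4, - 4, - 1,1,7/3,3,5  ,  6, 6]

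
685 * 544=372640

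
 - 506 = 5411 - 5917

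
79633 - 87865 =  - 8232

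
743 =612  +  131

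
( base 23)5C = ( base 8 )177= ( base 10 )127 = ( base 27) 4J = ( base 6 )331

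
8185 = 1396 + 6789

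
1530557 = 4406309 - 2875752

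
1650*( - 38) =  - 62700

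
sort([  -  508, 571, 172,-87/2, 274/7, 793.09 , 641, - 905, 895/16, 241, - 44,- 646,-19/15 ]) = [ - 905, - 646,  -  508,-44,-87/2,  -  19/15,274/7,895/16, 172, 241, 571 , 641, 793.09]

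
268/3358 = 134/1679 = 0.08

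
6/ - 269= - 6/269 =-0.02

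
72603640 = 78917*920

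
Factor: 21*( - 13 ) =-273= - 3^1*7^1 * 13^1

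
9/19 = 9/19  =  0.47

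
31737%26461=5276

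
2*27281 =54562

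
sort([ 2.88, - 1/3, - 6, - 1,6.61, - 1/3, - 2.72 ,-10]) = [-10, - 6 ,-2.72, - 1,-1/3, -1/3,2.88, 6.61]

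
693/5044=693/5044 =0.14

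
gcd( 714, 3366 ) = 102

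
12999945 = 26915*483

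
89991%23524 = 19419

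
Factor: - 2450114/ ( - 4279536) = 1225057/2139768 = 2^( - 3)*3^( -2 )*113^( - 1 )*263^( - 1 )*569^1*2153^1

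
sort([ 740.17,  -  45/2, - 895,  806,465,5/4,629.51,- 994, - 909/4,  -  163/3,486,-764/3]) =[  -  994, - 895,- 764/3, - 909/4, - 163/3,-45/2,5/4, 465, 486, 629.51, 740.17, 806 ]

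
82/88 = 41/44   =  0.93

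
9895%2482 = 2449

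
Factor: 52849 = 41^1*1289^1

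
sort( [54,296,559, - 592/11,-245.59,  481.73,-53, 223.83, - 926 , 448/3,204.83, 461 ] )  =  [- 926,- 245.59,-592/11, - 53 , 54,  448/3,204.83,  223.83, 296,461,  481.73,  559 ] 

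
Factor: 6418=2^1 * 3209^1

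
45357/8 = 5669+5/8  =  5669.62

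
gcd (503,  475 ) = 1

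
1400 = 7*200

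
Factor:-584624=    - 2^4 * 61^1*599^1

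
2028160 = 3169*640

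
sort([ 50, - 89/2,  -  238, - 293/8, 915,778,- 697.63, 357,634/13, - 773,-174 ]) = [ -773, - 697.63,-238 , - 174, - 89/2, - 293/8, 634/13, 50,357, 778,  915] 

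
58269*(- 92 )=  - 5360748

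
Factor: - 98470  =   - 2^1*5^1*43^1*229^1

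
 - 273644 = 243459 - 517103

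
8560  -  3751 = 4809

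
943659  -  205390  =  738269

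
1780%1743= 37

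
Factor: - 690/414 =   -  3^(-1)*5^1 =- 5/3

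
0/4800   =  0 = 0.00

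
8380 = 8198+182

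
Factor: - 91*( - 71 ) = 7^1*13^1 * 71^1 = 6461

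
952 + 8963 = 9915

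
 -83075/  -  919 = 90 + 365/919 = 90.40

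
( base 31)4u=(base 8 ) 232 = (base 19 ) 82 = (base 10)154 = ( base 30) 54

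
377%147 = 83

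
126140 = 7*18020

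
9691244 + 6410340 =16101584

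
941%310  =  11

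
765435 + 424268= 1189703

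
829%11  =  4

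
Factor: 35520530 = 2^1*5^1 * 3552053^1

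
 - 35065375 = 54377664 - 89443039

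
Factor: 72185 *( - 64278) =  -  2^1 * 3^2*5^1*3571^1* 14437^1  =  -4639907430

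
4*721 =2884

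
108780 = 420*259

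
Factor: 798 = 2^1 *3^1*7^1*19^1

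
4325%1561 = 1203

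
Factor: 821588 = 2^2 * 205397^1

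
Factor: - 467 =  - 467^1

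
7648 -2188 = 5460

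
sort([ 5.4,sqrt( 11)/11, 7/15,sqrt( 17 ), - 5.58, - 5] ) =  [ - 5.58, - 5, sqrt( 11 )/11, 7/15,sqrt( 17),  5.4]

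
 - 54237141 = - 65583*827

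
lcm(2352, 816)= 39984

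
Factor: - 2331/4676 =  - 333/668 = - 2^( - 2) * 3^2*37^1*167^( - 1 )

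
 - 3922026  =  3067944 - 6989970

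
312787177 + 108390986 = 421178163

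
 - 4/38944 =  - 1+ 9735/9736 = - 0.00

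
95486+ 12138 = 107624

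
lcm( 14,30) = 210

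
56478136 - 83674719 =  - 27196583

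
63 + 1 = 64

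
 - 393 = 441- 834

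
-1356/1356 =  - 1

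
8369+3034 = 11403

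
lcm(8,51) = 408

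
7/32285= 7/32285 = 0.00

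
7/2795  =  7/2795 = 0.00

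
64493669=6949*9281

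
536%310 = 226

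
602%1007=602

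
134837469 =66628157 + 68209312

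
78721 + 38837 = 117558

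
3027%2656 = 371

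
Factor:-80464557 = -3^1*23^1*1166153^1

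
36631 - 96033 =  - 59402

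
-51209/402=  - 128 + 247/402 = - 127.39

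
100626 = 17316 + 83310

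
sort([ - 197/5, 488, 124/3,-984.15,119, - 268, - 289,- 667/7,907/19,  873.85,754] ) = [ - 984.15, - 289, - 268,  -  667/7, - 197/5,124/3,907/19, 119,488,754, 873.85] 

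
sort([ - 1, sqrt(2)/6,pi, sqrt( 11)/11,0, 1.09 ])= [ - 1,0, sqrt( 2)/6, sqrt(11)/11,1.09,  pi ]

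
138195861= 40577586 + 97618275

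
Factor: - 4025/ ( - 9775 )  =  7^1 * 17^( - 1) =7/17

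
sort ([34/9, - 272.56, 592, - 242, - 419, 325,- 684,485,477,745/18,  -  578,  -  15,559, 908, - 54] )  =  [ - 684, - 578,  -  419,  -  272.56, - 242, - 54, - 15,34/9 , 745/18,325,477,485,559,592, 908] 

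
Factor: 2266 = 2^1*11^1*103^1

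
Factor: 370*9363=2^1*3^1*5^1*37^1*3121^1 = 3464310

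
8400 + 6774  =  15174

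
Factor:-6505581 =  - 3^1*19^2*6007^1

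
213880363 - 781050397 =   -  567170034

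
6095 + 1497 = 7592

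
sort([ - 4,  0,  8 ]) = [ - 4, 0, 8]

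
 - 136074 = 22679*(-6 ) 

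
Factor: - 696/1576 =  - 3^1 * 29^1*197^(-1)=- 87/197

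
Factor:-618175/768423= -3^ (- 1)*5^2*67^(-1) *79^1*313^1*3823^(  -  1 )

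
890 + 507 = 1397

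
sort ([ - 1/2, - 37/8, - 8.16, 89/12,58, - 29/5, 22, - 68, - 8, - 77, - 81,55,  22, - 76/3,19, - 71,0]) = [ - 81, - 77, - 71, - 68, - 76/3, - 8.16,-8, - 29/5, - 37/8, - 1/2,  0, 89/12,19,  22,22,55,58]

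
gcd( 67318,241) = 1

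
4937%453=407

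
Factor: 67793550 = 2^1*3^1*5^2*11^1*181^1*227^1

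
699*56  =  39144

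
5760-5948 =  - 188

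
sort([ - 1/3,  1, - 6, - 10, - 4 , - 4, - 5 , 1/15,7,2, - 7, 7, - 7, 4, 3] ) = [- 10,-7, - 7, - 6, - 5, - 4 , - 4, -1/3,1/15, 1,2,  3, 4,7, 7 ]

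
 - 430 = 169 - 599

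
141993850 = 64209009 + 77784841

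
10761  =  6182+4579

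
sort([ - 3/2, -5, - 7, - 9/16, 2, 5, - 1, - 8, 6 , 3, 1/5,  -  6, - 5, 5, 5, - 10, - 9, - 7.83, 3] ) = [  -  10 , - 9 , - 8,- 7.83,  -  7, - 6, - 5, - 5, - 3/2, - 1, - 9/16,  1/5,2, 3,3, 5,  5, 5, 6 ] 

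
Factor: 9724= 2^2*11^1*13^1*17^1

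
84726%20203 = 3914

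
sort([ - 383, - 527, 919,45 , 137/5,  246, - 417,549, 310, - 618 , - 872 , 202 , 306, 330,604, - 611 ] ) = [ - 872, - 618, - 611, - 527,-417, - 383,137/5 , 45,202,246,306 , 310,  330  ,  549,604, 919] 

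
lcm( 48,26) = 624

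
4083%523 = 422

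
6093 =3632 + 2461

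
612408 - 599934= 12474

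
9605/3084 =3+ 353/3084= 3.11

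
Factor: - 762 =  - 2^1*3^1 * 127^1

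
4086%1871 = 344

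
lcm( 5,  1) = 5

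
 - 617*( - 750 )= 462750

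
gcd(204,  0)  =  204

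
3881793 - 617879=3263914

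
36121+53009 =89130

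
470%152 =14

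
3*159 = 477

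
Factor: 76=2^2 *19^1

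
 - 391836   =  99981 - 491817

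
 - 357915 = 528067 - 885982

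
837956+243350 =1081306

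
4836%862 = 526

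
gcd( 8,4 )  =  4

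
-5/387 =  - 5/387  =  -0.01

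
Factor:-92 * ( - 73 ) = 2^2* 23^1*73^1  =  6716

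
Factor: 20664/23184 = 2^( - 1)*23^(  -  1)*41^1 = 41/46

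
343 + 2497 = 2840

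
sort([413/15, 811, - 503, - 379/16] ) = [ - 503,  -  379/16, 413/15,  811]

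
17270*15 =259050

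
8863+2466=11329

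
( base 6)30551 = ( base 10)4099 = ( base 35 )3C4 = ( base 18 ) cbd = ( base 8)10003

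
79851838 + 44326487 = 124178325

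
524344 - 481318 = 43026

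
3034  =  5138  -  2104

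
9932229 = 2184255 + 7747974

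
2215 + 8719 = 10934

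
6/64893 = 2/21631 = 0.00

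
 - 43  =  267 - 310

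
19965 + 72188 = 92153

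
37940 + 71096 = 109036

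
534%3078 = 534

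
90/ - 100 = - 1 + 1/10  =  - 0.90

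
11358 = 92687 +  - 81329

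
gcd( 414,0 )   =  414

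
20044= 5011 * 4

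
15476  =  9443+6033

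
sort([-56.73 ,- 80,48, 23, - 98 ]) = [ - 98, - 80 , - 56.73, 23, 48]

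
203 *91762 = 18627686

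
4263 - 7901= - 3638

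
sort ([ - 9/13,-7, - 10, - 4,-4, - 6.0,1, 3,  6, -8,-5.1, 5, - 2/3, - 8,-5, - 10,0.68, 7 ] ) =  [ - 10, - 10, - 8, - 8,-7, - 6.0, - 5.1, - 5,-4, -4,-9/13,-2/3, 0.68,1,3,5,6, 7]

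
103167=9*11463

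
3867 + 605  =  4472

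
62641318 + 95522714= 158164032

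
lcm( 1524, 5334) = 10668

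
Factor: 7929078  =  2^1*3^1*1321513^1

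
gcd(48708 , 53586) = 18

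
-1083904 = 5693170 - 6777074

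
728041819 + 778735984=1506777803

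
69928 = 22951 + 46977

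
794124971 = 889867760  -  95742789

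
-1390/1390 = -1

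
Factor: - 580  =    -  2^2*5^1*29^1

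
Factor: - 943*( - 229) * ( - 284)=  - 2^2*23^1 * 41^1*71^1*229^1 = -61328948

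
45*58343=2625435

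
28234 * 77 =2174018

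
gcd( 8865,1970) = 985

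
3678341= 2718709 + 959632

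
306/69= 4  +  10/23 = 4.43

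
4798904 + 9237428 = 14036332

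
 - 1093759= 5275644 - 6369403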